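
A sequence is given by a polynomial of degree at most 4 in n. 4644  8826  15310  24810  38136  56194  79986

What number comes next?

110610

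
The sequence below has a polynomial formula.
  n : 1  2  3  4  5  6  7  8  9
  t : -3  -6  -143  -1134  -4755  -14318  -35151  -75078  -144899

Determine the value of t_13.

-1070163

D1: -3, -137, -991, -3621, -9563, -20833, -39927, -69821
D2: -134, -854, -2630, -5942, -11270, -19094, -29894
D3: -720, -1776, -3312, -5328, -7824, -10800
D4: -1056, -1536, -2016, -2496, -2976
D5: -480, -480, -480, -480
Fifth differences constant at -480.
-2976 − 480 = -3456;  -10800 − 3456 = -14256;  -29894 − 14256 = -44150;  -69821 − 44150 = -113971;  -144899 − 113971 = -258870
-3456 − 480 = -3936;  -14256 − 3936 = -18192;  -44150 − 18192 = -62342;  -113971 − 62342 = -176313;  -258870 − 176313 = -435183
-3936 − 480 = -4416;  -18192 − 4416 = -22608;  -62342 − 22608 = -84950;  -176313 − 84950 = -261263;  -435183 − 261263 = -696446
-4416 − 480 = -4896;  -22608 − 4896 = -27504;  -84950 − 27504 = -112454;  -261263 − 112454 = -373717;  -696446 − 373717 = -1070163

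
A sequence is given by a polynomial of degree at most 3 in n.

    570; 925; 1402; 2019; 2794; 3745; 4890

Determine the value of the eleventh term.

355 , 477 , 617 , 775 , 951 , 1145
122 , 140 , 158 , 176 , 194
18 , 18 , 18 , 18
Third differences constant at 18.
194 + 18 = 212;  1145 + 212 = 1357;  4890 + 1357 = 6247
212 + 18 = 230;  1357 + 230 = 1587;  6247 + 1587 = 7834
230 + 18 = 248;  1587 + 248 = 1835;  7834 + 1835 = 9669
248 + 18 = 266;  1835 + 266 = 2101;  9669 + 2101 = 11770

11770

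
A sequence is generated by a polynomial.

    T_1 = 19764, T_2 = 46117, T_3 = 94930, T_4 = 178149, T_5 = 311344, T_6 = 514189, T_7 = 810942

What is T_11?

3609514

First differences: 26353 , 48813 , 83219 , 133195 , 202845 , 296753
Second differences: 22460 , 34406 , 49976 , 69650 , 93908
Third differences: 11946 , 15570 , 19674 , 24258
Fourth differences: 3624 , 4104 , 4584
Fifth differences: 480 , 480
Constant fifth difference = 480, so extend:
4584 + 480 = 5064;  24258 + 5064 = 29322;  93908 + 29322 = 123230;  296753 + 123230 = 419983;  810942 + 419983 = 1230925
5064 + 480 = 5544;  29322 + 5544 = 34866;  123230 + 34866 = 158096;  419983 + 158096 = 578079;  1230925 + 578079 = 1809004
5544 + 480 = 6024;  34866 + 6024 = 40890;  158096 + 40890 = 198986;  578079 + 198986 = 777065;  1809004 + 777065 = 2586069
6024 + 480 = 6504;  40890 + 6504 = 47394;  198986 + 47394 = 246380;  777065 + 246380 = 1023445;  2586069 + 1023445 = 3609514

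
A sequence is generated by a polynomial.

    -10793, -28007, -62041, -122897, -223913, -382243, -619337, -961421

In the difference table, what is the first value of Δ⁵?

Δ: -17214, -34034, -60856, -101016, -158330, -237094, -342084
Δ²: -16820, -26822, -40160, -57314, -78764, -104990
Δ³: -10002, -13338, -17154, -21450, -26226
Δ⁴: -3336, -3816, -4296, -4776
Δ⁵: -480, -480, -480

-480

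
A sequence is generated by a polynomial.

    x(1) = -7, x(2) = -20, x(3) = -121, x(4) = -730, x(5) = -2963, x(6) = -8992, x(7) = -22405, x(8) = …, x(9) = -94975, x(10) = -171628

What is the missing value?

Using the first 7 terms:
D1: -13, -101, -609, -2233, -6029, -13413
D2: -88, -508, -1624, -3796, -7384
D3: -420, -1116, -2172, -3588
D4: -696, -1056, -1416
D5: -360, -360
Constant fifth difference = -360.
Extend forward: -1416 − 360 = -1776;  -3588 − 1776 = -5364;  -7384 − 5364 = -12748;  -13413 − 12748 = -26161;  -22405 − 26161 = -48566

-48566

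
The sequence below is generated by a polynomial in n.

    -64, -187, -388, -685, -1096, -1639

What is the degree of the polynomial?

3

-123, -201, -297, -411, -543
-78, -96, -114, -132
-18, -18, -18
The third differences are constant, so the polynomial has degree 3.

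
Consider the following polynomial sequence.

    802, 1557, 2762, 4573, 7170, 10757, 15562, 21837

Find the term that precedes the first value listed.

365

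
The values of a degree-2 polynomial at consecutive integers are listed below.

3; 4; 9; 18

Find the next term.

First differences: 1 , 5 , 9
Second differences: 4 , 4
The second differences are constant (4).
9 + 4 = 13;  18 + 13 = 31

31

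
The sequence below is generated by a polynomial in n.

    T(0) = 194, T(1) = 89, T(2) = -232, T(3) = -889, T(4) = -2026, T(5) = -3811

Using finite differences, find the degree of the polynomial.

4

First differences: -105, -321, -657, -1137, -1785
Second differences: -216, -336, -480, -648
Third differences: -120, -144, -168
Fourth differences: -24, -24
The fourth differences are constant, so the polynomial has degree 4.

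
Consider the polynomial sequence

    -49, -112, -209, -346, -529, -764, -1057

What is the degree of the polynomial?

3

First differences: -63, -97, -137, -183, -235, -293
Second differences: -34, -40, -46, -52, -58
Third differences: -6, -6, -6, -6
The third differences are constant, so the polynomial has degree 3.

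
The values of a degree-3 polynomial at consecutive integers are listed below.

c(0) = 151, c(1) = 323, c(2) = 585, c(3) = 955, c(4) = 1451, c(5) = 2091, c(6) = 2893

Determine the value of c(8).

5055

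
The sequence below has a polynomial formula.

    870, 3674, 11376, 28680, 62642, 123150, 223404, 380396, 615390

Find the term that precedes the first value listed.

132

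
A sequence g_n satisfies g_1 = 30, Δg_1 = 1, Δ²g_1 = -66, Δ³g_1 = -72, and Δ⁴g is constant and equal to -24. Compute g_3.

Build the table forward from the leading diagonal:
Fourth differences: -24  -24  -24
Third differences: -72  -96  -120
Second differences: -66  -138  -234
First differences: 1  -65  -203
g: 30  31  -34

-34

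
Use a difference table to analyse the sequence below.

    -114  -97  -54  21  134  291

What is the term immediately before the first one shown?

-111

D1: 17, 43, 75, 113, 157
D2: 26, 32, 38, 44
D3: 6, 6, 6
The third differences are constant at 6.
Work back: 26 − 6 = 20;  17 − 20 = -3;  -114 + 3 = -111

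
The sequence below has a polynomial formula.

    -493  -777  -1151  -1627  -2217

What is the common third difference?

D1: -284, -374, -476, -590
D2: -90, -102, -114
D3: -12, -12

-12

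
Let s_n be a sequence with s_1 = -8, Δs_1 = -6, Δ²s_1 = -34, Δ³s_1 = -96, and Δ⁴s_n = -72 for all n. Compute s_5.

-692

Build the table forward from the leading diagonal:
D4: -72, -72, -72, -72, -72
D3: -96, -168, -240, -312, -384
D2: -34, -130, -298, -538, -850
D1: -6, -40, -170, -468, -1006
s: -8, -14, -54, -224, -692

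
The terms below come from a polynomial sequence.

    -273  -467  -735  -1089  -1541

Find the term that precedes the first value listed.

-141

D1: -194  -268  -354  -452
D2: -74  -86  -98
D3: -12  -12
The third differences are constant at -12.
Work back: -74 + 12 = -62;  -194 + 62 = -132;  -273 + 132 = -141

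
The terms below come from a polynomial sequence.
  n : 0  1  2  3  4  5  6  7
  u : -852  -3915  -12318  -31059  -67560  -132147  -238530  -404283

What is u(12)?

-3069648

-3063  -8403  -18741  -36501  -64587  -106383  -165753
-5340  -10338  -17760  -28086  -41796  -59370
-4998  -7422  -10326  -13710  -17574
-2424  -2904  -3384  -3864
-480  -480  -480
The fifth differences are constant (-480).
-3864 − 480 = -4344;  -17574 − 4344 = -21918;  -59370 − 21918 = -81288;  -165753 − 81288 = -247041;  -404283 − 247041 = -651324
-4344 − 480 = -4824;  -21918 − 4824 = -26742;  -81288 − 26742 = -108030;  -247041 − 108030 = -355071;  -651324 − 355071 = -1006395
-4824 − 480 = -5304;  -26742 − 5304 = -32046;  -108030 − 32046 = -140076;  -355071 − 140076 = -495147;  -1006395 − 495147 = -1501542
-5304 − 480 = -5784;  -32046 − 5784 = -37830;  -140076 − 37830 = -177906;  -495147 − 177906 = -673053;  -1501542 − 673053 = -2174595
-5784 − 480 = -6264;  -37830 − 6264 = -44094;  -177906 − 44094 = -222000;  -673053 − 222000 = -895053;  -2174595 − 895053 = -3069648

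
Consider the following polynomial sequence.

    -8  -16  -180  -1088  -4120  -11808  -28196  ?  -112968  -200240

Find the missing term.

-59200

Using the first 7 terms:
First differences: -8  -164  -908  -3032  -7688  -16388
Second differences: -156  -744  -2124  -4656  -8700
Third differences: -588  -1380  -2532  -4044
Fourth differences: -792  -1152  -1512
Fifth differences: -360  -360
Constant fifth difference = -360.
Extend forward: -1512 − 360 = -1872;  -4044 − 1872 = -5916;  -8700 − 5916 = -14616;  -16388 − 14616 = -31004;  -28196 − 31004 = -59200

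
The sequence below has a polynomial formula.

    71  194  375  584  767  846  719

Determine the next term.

260

D1: 123 , 181 , 209 , 183 , 79 , -127
D2: 58 , 28 , -26 , -104 , -206
D3: -30 , -54 , -78 , -102
D4: -24 , -24 , -24
Constant fourth difference = -24, so extend:
-102 − 24 = -126;  -206 − 126 = -332;  -127 − 332 = -459;  719 − 459 = 260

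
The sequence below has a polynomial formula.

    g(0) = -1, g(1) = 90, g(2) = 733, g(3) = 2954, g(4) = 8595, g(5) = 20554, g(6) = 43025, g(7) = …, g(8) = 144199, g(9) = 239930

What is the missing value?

Using the first 7 terms:
First differences: 91  643  2221  5641  11959  22471
Second differences: 552  1578  3420  6318  10512
Third differences: 1026  1842  2898  4194
Fourth differences: 816  1056  1296
Fifth differences: 240  240
Constant fifth difference = 240.
Extend forward: 1296 + 240 = 1536;  4194 + 1536 = 5730;  10512 + 5730 = 16242;  22471 + 16242 = 38713;  43025 + 38713 = 81738

81738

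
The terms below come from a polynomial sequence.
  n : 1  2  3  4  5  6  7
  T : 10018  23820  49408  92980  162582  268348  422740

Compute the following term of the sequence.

Δ: 13802, 25588, 43572, 69602, 105766, 154392
Δ²: 11786, 17984, 26030, 36164, 48626
Δ³: 6198, 8046, 10134, 12462
Δ⁴: 1848, 2088, 2328
Δ⁵: 240, 240
Fifth differences constant at 240.
2328 + 240 = 2568;  12462 + 2568 = 15030;  48626 + 15030 = 63656;  154392 + 63656 = 218048;  422740 + 218048 = 640788

640788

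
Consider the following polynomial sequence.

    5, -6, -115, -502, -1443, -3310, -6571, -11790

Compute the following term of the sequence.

D1: -11  -109  -387  -941  -1867  -3261  -5219
D2: -98  -278  -554  -926  -1394  -1958
D3: -180  -276  -372  -468  -564
D4: -96  -96  -96  -96
Fourth differences constant at -96.
-564 − 96 = -660;  -1958 − 660 = -2618;  -5219 − 2618 = -7837;  -11790 − 7837 = -19627

-19627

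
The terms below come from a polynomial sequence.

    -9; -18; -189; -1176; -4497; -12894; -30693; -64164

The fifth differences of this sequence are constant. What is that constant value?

D1: -9, -171, -987, -3321, -8397, -17799, -33471
D2: -162, -816, -2334, -5076, -9402, -15672
D3: -654, -1518, -2742, -4326, -6270
D4: -864, -1224, -1584, -1944
D5: -360, -360, -360

-360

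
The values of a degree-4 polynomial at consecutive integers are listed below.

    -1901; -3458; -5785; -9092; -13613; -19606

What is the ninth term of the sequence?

-49357

Δ: -1557, -2327, -3307, -4521, -5993
Δ²: -770, -980, -1214, -1472
Δ³: -210, -234, -258
Δ⁴: -24, -24
Fourth differences constant at -24.
-258 − 24 = -282;  -1472 − 282 = -1754;  -5993 − 1754 = -7747;  -19606 − 7747 = -27353
-282 − 24 = -306;  -1754 − 306 = -2060;  -7747 − 2060 = -9807;  -27353 − 9807 = -37160
-306 − 24 = -330;  -2060 − 330 = -2390;  -9807 − 2390 = -12197;  -37160 − 12197 = -49357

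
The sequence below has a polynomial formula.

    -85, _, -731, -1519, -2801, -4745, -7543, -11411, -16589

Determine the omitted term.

Using the last 7 terms:
-788  -1282  -1944  -2798  -3868  -5178
-494  -662  -854  -1070  -1310
-168  -192  -216  -240
-24  -24  -24
Constant fourth difference = -24.
Extend backward: -168 + 24 = -144;  -494 + 144 = -350;  -788 + 350 = -438;  -731 + 438 = -293

-293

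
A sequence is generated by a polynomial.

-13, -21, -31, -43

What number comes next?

-57

D1: -8, -10, -12
D2: -2, -2
Constant second difference = -2, so extend:
-12 − 2 = -14;  -43 − 14 = -57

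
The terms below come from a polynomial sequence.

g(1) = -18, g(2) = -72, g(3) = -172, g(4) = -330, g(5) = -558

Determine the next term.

First differences: -54  -100  -158  -228
Second differences: -46  -58  -70
Third differences: -12  -12
The third differences are constant (-12).
-70 − 12 = -82;  -228 − 82 = -310;  -558 − 310 = -868

-868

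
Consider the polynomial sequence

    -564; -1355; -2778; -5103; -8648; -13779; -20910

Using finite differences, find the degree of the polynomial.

4

Δ: -791, -1423, -2325, -3545, -5131, -7131
Δ²: -632, -902, -1220, -1586, -2000
Δ³: -270, -318, -366, -414
Δ⁴: -48, -48, -48
The fourth differences are constant, so the polynomial has degree 4.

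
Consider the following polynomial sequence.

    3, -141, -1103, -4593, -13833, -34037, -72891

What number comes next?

-144  -962  -3490  -9240  -20204  -38854
-818  -2528  -5750  -10964  -18650
-1710  -3222  -5214  -7686
-1512  -1992  -2472
-480  -480
Constant fifth difference = -480, so extend:
-2472 − 480 = -2952;  -7686 − 2952 = -10638;  -18650 − 10638 = -29288;  -38854 − 29288 = -68142;  -72891 − 68142 = -141033

-141033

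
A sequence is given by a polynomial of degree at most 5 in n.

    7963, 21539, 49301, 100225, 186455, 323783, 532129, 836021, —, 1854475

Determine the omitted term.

Using the first 8 terms:
Δ: 13576  27762  50924  86230  137328  208346  303892
Δ²: 14186  23162  35306  51098  71018  95546
Δ³: 8976  12144  15792  19920  24528
Δ⁴: 3168  3648  4128  4608
Δ⁵: 480  480  480
Constant fifth difference = 480.
Extend forward: 4608 + 480 = 5088;  24528 + 5088 = 29616;  95546 + 29616 = 125162;  303892 + 125162 = 429054;  836021 + 429054 = 1265075

1265075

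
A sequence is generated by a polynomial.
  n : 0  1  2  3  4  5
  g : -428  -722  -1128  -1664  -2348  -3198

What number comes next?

-294 , -406 , -536 , -684 , -850
-112 , -130 , -148 , -166
-18 , -18 , -18
Constant third difference = -18, so extend:
-166 − 18 = -184;  -850 − 184 = -1034;  -3198 − 1034 = -4232

-4232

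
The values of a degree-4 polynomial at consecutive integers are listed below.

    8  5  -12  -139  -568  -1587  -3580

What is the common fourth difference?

-96

First differences: -3, -17, -127, -429, -1019, -1993
Second differences: -14, -110, -302, -590, -974
Third differences: -96, -192, -288, -384
Fourth differences: -96, -96, -96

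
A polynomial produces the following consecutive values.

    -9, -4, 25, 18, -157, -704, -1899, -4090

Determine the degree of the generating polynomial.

D1: 5, 29, -7, -175, -547, -1195, -2191
D2: 24, -36, -168, -372, -648, -996
D3: -60, -132, -204, -276, -348
D4: -72, -72, -72, -72
The fourth differences are constant, so the polynomial has degree 4.

4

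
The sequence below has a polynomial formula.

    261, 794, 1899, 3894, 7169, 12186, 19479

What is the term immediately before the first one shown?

54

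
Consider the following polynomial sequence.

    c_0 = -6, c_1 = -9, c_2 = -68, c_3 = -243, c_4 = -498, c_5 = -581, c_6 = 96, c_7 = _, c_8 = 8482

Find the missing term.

2577

Using the first 7 terms:
-3  -59  -175  -255  -83  677
-56  -116  -80  172  760
-60  36  252  588
96  216  336
120  120
Constant fifth difference = 120.
Extend forward: 336 + 120 = 456;  588 + 456 = 1044;  760 + 1044 = 1804;  677 + 1804 = 2481;  96 + 2481 = 2577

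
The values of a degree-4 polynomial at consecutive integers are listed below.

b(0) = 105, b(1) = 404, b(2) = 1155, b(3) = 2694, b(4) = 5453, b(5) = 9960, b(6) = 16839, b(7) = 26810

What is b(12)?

154965

Δ: 299  751  1539  2759  4507  6879  9971
Δ²: 452  788  1220  1748  2372  3092
Δ³: 336  432  528  624  720
Δ⁴: 96  96  96  96
Fourth differences constant at 96.
720 + 96 = 816;  3092 + 816 = 3908;  9971 + 3908 = 13879;  26810 + 13879 = 40689
816 + 96 = 912;  3908 + 912 = 4820;  13879 + 4820 = 18699;  40689 + 18699 = 59388
912 + 96 = 1008;  4820 + 1008 = 5828;  18699 + 5828 = 24527;  59388 + 24527 = 83915
1008 + 96 = 1104;  5828 + 1104 = 6932;  24527 + 6932 = 31459;  83915 + 31459 = 115374
1104 + 96 = 1200;  6932 + 1200 = 8132;  31459 + 8132 = 39591;  115374 + 39591 = 154965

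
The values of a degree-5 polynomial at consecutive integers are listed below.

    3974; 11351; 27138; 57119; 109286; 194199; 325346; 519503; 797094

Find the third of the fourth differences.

D1: 7377, 15787, 29981, 52167, 84913, 131147, 194157, 277591
D2: 8410, 14194, 22186, 32746, 46234, 63010, 83434
D3: 5784, 7992, 10560, 13488, 16776, 20424
D4: 2208, 2568, 2928, 3288, 3648
D5: 360, 360, 360, 360

2928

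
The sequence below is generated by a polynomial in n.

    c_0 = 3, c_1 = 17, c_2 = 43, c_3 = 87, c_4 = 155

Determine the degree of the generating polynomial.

D1: 14, 26, 44, 68
D2: 12, 18, 24
D3: 6, 6
The third differences are constant, so the polynomial has degree 3.

3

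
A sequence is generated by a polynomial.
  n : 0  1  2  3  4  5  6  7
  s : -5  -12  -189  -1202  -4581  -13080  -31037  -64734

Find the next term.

-122757

Δ: -7, -177, -1013, -3379, -8499, -17957, -33697
Δ²: -170, -836, -2366, -5120, -9458, -15740
Δ³: -666, -1530, -2754, -4338, -6282
Δ⁴: -864, -1224, -1584, -1944
Δ⁵: -360, -360, -360
The fifth differences are constant (-360).
-1944 − 360 = -2304;  -6282 − 2304 = -8586;  -15740 − 8586 = -24326;  -33697 − 24326 = -58023;  -64734 − 58023 = -122757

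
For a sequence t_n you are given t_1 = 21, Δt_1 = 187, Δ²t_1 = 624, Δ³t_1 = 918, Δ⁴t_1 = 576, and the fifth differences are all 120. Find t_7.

Build the table forward from the leading diagonal:
Fifth differences: 120, 120, 120, 120, 120, 120, 120
Fourth differences: 576, 696, 816, 936, 1056, 1176, 1296
Third differences: 918, 1494, 2190, 3006, 3942, 4998, 6174
Second differences: 624, 1542, 3036, 5226, 8232, 12174, 17172
First differences: 187, 811, 2353, 5389, 10615, 18847, 31021
t: 21, 208, 1019, 3372, 8761, 19376, 38223

38223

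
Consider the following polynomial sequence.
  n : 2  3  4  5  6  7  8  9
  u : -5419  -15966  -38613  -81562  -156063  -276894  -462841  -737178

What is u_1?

-10547, -22647, -42949, -74501, -120831, -185947, -274337
-12100, -20302, -31552, -46330, -65116, -88390
-8202, -11250, -14778, -18786, -23274
-3048, -3528, -4008, -4488
-480, -480, -480
The fifth differences are constant at -480.
Work back: -3048 + 480 = -2568;  -8202 + 2568 = -5634;  -12100 + 5634 = -6466;  -10547 + 6466 = -4081;  -5419 + 4081 = -1338

-1338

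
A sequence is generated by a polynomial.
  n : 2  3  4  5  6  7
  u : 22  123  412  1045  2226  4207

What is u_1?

1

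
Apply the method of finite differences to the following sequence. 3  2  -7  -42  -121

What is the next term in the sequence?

-262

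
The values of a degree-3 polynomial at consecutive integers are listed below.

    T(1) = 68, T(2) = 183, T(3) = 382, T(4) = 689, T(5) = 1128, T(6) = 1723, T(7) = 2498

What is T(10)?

6143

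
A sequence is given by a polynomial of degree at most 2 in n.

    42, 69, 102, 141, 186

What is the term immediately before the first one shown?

D1: 27, 33, 39, 45
D2: 6, 6, 6
The second differences are constant at 6.
Work back: 27 − 6 = 21;  42 − 21 = 21

21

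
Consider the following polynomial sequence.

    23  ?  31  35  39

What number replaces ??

27

Using the last 3 terms:
First differences: 4, 4
Constant first difference = 4.
Extend backward: 31 − 4 = 27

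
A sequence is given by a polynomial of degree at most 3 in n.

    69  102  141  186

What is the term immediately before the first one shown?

First differences: 33, 39, 45
Second differences: 6, 6
The second differences are constant at 6.
Work back: 33 − 6 = 27;  69 − 27 = 42

42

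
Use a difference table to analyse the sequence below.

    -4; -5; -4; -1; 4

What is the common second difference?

2

First differences: -1, 1, 3, 5
Second differences: 2, 2, 2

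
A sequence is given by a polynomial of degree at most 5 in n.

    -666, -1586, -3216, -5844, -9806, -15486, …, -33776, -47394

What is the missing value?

Using the first 6 terms:
D1: -920, -1630, -2628, -3962, -5680
D2: -710, -998, -1334, -1718
D3: -288, -336, -384
D4: -48, -48
Constant fourth difference = -48.
Extend forward: -384 − 48 = -432;  -1718 − 432 = -2150;  -5680 − 2150 = -7830;  -15486 − 7830 = -23316

-23316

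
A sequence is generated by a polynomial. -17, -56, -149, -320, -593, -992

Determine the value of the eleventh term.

Δ: -39, -93, -171, -273, -399
Δ²: -54, -78, -102, -126
Δ³: -24, -24, -24
The third differences are constant (-24).
-126 − 24 = -150;  -399 − 150 = -549;  -992 − 549 = -1541
-150 − 24 = -174;  -549 − 174 = -723;  -1541 − 723 = -2264
-174 − 24 = -198;  -723 − 198 = -921;  -2264 − 921 = -3185
-198 − 24 = -222;  -921 − 222 = -1143;  -3185 − 1143 = -4328
-222 − 24 = -246;  -1143 − 246 = -1389;  -4328 − 1389 = -5717

-5717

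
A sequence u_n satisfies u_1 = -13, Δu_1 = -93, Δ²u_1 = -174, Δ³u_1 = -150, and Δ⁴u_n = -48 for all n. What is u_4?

-964

Build the table forward from the leading diagonal:
Fourth differences: -48  -48  -48  -48
Third differences: -150  -198  -246  -294
Second differences: -174  -324  -522  -768
First differences: -93  -267  -591  -1113
u: -13  -106  -373  -964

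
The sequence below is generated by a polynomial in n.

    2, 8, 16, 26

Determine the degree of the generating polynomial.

2

6, 8, 10
2, 2
The second differences are constant, so the polynomial has degree 2.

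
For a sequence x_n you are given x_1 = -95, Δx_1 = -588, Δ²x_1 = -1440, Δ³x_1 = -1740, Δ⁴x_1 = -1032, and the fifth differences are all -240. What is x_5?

-19079

Build the table forward from the leading diagonal:
Fifth differences: -240  -240  -240  -240  -240
Fourth differences: -1032  -1272  -1512  -1752  -1992
Third differences: -1740  -2772  -4044  -5556  -7308
Second differences: -1440  -3180  -5952  -9996  -15552
First differences: -588  -2028  -5208  -11160  -21156
x: -95  -683  -2711  -7919  -19079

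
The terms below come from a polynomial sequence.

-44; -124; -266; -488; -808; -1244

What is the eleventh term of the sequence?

-80, -142, -222, -320, -436
-62, -80, -98, -116
-18, -18, -18
Third differences constant at -18.
-116 − 18 = -134;  -436 − 134 = -570;  -1244 − 570 = -1814
-134 − 18 = -152;  -570 − 152 = -722;  -1814 − 722 = -2536
-152 − 18 = -170;  -722 − 170 = -892;  -2536 − 892 = -3428
-170 − 18 = -188;  -892 − 188 = -1080;  -3428 − 1080 = -4508
-188 − 18 = -206;  -1080 − 206 = -1286;  -4508 − 1286 = -5794

-5794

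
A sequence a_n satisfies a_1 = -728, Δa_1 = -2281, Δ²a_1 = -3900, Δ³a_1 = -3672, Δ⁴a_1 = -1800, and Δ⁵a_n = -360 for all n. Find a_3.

-9190

Build the table forward from the leading diagonal:
Fifth differences: -360  -360  -360
Fourth differences: -1800  -2160  -2520
Third differences: -3672  -5472  -7632
Second differences: -3900  -7572  -13044
First differences: -2281  -6181  -13753
a: -728  -3009  -9190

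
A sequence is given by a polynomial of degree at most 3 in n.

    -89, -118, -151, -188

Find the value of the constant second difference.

-4

D1: -29, -33, -37
D2: -4, -4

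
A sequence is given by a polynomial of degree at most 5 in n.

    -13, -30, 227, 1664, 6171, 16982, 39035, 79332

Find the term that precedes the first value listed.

D1: -17  257  1437  4507  10811  22053  40297
D2: 274  1180  3070  6304  11242  18244
D3: 906  1890  3234  4938  7002
D4: 984  1344  1704  2064
D5: 360  360  360
The fifth differences are constant at 360.
Work back: 984 − 360 = 624;  906 − 624 = 282;  274 − 282 = -8;  -17 + 8 = -9;  -13 + 9 = -4

-4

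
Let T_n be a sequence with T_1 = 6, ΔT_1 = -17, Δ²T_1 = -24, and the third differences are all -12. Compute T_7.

Build the table forward from the leading diagonal:
Δ³: -12, -12, -12, -12, -12, -12, -12
Δ²: -24, -36, -48, -60, -72, -84, -96
Δ: -17, -41, -77, -125, -185, -257, -341
T: 6, -11, -52, -129, -254, -439, -696

-696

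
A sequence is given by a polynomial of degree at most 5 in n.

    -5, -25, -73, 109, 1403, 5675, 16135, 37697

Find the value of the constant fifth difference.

360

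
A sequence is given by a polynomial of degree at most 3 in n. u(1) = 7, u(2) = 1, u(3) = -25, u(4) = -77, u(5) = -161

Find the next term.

-283

First differences: -6, -26, -52, -84
Second differences: -20, -26, -32
Third differences: -6, -6
Third differences constant at -6.
-32 − 6 = -38;  -84 − 38 = -122;  -161 − 122 = -283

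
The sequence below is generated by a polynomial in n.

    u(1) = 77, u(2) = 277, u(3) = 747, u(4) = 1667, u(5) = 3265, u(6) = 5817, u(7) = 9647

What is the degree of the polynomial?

First differences: 200, 470, 920, 1598, 2552, 3830
Second differences: 270, 450, 678, 954, 1278
Third differences: 180, 228, 276, 324
Fourth differences: 48, 48, 48
The fourth differences are constant, so the polynomial has degree 4.

4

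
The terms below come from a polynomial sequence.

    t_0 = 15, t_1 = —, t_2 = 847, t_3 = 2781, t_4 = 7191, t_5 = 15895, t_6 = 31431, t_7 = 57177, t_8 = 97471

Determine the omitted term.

171

Using the last 7 terms:
D1: 1934  4410  8704  15536  25746  40294
D2: 2476  4294  6832  10210  14548
D3: 1818  2538  3378  4338
D4: 720  840  960
D5: 120  120
Constant fifth difference = 120.
Extend backward: 720 − 120 = 600;  1818 − 600 = 1218;  2476 − 1218 = 1258;  1934 − 1258 = 676;  847 − 676 = 171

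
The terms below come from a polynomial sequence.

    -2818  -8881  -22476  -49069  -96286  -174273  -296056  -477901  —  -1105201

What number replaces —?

Using the first 8 terms:
-6063  -13595  -26593  -47217  -77987  -121783  -181845
-7532  -12998  -20624  -30770  -43796  -60062
-5466  -7626  -10146  -13026  -16266
-2160  -2520  -2880  -3240
-360  -360  -360
Constant fifth difference = -360.
Extend forward: -3240 − 360 = -3600;  -16266 − 3600 = -19866;  -60062 − 19866 = -79928;  -181845 − 79928 = -261773;  -477901 − 261773 = -739674

-739674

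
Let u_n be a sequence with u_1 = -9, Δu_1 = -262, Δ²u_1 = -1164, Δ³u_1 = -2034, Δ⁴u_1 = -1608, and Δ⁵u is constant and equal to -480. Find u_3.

-1697

Build the table forward from the leading diagonal:
Fifth differences: -480, -480, -480
Fourth differences: -1608, -2088, -2568
Third differences: -2034, -3642, -5730
Second differences: -1164, -3198, -6840
First differences: -262, -1426, -4624
u: -9, -271, -1697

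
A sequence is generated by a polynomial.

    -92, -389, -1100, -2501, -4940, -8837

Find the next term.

-297 , -711 , -1401 , -2439 , -3897
-414 , -690 , -1038 , -1458
-276 , -348 , -420
-72 , -72
The fourth differences are constant (-72).
-420 − 72 = -492;  -1458 − 492 = -1950;  -3897 − 1950 = -5847;  -8837 − 5847 = -14684

-14684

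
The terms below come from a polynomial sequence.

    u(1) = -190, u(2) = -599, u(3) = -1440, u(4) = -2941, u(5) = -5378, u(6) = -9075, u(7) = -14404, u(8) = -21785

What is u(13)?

Δ: -409, -841, -1501, -2437, -3697, -5329, -7381
Δ²: -432, -660, -936, -1260, -1632, -2052
Δ³: -228, -276, -324, -372, -420
Δ⁴: -48, -48, -48, -48
The fourth differences are constant (-48).
-420 − 48 = -468;  -2052 − 468 = -2520;  -7381 − 2520 = -9901;  -21785 − 9901 = -31686
-468 − 48 = -516;  -2520 − 516 = -3036;  -9901 − 3036 = -12937;  -31686 − 12937 = -44623
-516 − 48 = -564;  -3036 − 564 = -3600;  -12937 − 3600 = -16537;  -44623 − 16537 = -61160
-564 − 48 = -612;  -3600 − 612 = -4212;  -16537 − 4212 = -20749;  -61160 − 20749 = -81909
-612 − 48 = -660;  -4212 − 660 = -4872;  -20749 − 4872 = -25621;  -81909 − 25621 = -107530

-107530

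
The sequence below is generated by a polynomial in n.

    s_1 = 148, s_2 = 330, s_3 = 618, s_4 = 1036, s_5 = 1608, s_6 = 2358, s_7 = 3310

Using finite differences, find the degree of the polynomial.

3

Δ: 182, 288, 418, 572, 750, 952
Δ²: 106, 130, 154, 178, 202
Δ³: 24, 24, 24, 24
The third differences are constant, so the polynomial has degree 3.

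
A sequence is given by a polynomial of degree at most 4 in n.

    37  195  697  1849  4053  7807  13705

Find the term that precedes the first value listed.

13

D1: 158  502  1152  2204  3754  5898
D2: 344  650  1052  1550  2144
D3: 306  402  498  594
D4: 96  96  96
The fourth differences are constant at 96.
Work back: 306 − 96 = 210;  344 − 210 = 134;  158 − 134 = 24;  37 − 24 = 13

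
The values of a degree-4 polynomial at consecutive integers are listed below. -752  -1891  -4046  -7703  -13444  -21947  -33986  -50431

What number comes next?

D1: -1139, -2155, -3657, -5741, -8503, -12039, -16445
D2: -1016, -1502, -2084, -2762, -3536, -4406
D3: -486, -582, -678, -774, -870
D4: -96, -96, -96, -96
Fourth differences constant at -96.
-870 − 96 = -966;  -4406 − 966 = -5372;  -16445 − 5372 = -21817;  -50431 − 21817 = -72248

-72248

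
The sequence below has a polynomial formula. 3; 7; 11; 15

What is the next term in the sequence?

D1: 4, 4, 4
First differences constant at 4.
15 + 4 = 19

19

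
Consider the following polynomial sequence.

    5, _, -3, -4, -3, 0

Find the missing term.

0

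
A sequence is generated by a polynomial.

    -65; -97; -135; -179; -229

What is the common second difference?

Δ: -32, -38, -44, -50
Δ²: -6, -6, -6

-6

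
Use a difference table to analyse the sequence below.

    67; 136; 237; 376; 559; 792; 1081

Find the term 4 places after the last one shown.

69, 101, 139, 183, 233, 289
32, 38, 44, 50, 56
6, 6, 6, 6
Third differences constant at 6.
56 + 6 = 62;  289 + 62 = 351;  1081 + 351 = 1432
62 + 6 = 68;  351 + 68 = 419;  1432 + 419 = 1851
68 + 6 = 74;  419 + 74 = 493;  1851 + 493 = 2344
74 + 6 = 80;  493 + 80 = 573;  2344 + 573 = 2917

2917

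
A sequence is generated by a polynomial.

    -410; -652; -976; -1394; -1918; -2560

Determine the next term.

Δ: -242 , -324 , -418 , -524 , -642
Δ²: -82 , -94 , -106 , -118
Δ³: -12 , -12 , -12
The third differences are constant (-12).
-118 − 12 = -130;  -642 − 130 = -772;  -2560 − 772 = -3332

-3332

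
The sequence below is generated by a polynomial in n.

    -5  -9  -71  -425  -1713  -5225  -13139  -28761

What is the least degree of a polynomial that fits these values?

5

D1: -4, -62, -354, -1288, -3512, -7914, -15622
D2: -58, -292, -934, -2224, -4402, -7708
D3: -234, -642, -1290, -2178, -3306
D4: -408, -648, -888, -1128
D5: -240, -240, -240
The fifth differences are constant, so the polynomial has degree 5.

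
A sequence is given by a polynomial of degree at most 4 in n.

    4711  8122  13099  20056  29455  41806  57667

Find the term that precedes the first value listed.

2500

D1: 3411, 4977, 6957, 9399, 12351, 15861
D2: 1566, 1980, 2442, 2952, 3510
D3: 414, 462, 510, 558
D4: 48, 48, 48
The fourth differences are constant at 48.
Work back: 414 − 48 = 366;  1566 − 366 = 1200;  3411 − 1200 = 2211;  4711 − 2211 = 2500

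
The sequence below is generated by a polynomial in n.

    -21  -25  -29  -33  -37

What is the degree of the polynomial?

1

First differences: -4, -4, -4, -4
The first differences are constant, so the polynomial has degree 1.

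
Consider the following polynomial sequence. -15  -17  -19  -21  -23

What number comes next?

Δ: -2, -2, -2, -2
First differences constant at -2.
-23 − 2 = -25

-25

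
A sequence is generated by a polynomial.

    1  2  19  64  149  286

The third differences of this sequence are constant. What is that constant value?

12

D1: 1, 17, 45, 85, 137
D2: 16, 28, 40, 52
D3: 12, 12, 12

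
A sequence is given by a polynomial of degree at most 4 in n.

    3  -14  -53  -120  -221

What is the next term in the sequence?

First differences: -17, -39, -67, -101
Second differences: -22, -28, -34
Third differences: -6, -6
The third differences are constant (-6).
-34 − 6 = -40;  -101 − 40 = -141;  -221 − 141 = -362

-362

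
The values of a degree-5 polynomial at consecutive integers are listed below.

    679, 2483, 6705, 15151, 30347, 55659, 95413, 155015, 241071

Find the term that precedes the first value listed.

87

1804  4222  8446  15196  25312  39754  59602  86056
2418  4224  6750  10116  14442  19848  26454
1806  2526  3366  4326  5406  6606
720  840  960  1080  1200
120  120  120  120
The fifth differences are constant at 120.
Work back: 720 − 120 = 600;  1806 − 600 = 1206;  2418 − 1206 = 1212;  1804 − 1212 = 592;  679 − 592 = 87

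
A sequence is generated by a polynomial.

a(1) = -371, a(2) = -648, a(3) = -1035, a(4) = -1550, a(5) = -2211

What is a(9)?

First differences: -277, -387, -515, -661
Second differences: -110, -128, -146
Third differences: -18, -18
The third differences are constant (-18).
-146 − 18 = -164;  -661 − 164 = -825;  -2211 − 825 = -3036
-164 − 18 = -182;  -825 − 182 = -1007;  -3036 − 1007 = -4043
-182 − 18 = -200;  -1007 − 200 = -1207;  -4043 − 1207 = -5250
-200 − 18 = -218;  -1207 − 218 = -1425;  -5250 − 1425 = -6675

-6675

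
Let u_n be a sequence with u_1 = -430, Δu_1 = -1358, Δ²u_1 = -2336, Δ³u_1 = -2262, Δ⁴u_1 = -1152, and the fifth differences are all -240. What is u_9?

Build the table forward from the leading diagonal:
Δ⁵: -240  -240  -240  -240  -240  -240  -240  -240  -240
Δ⁴: -1152  -1392  -1632  -1872  -2112  -2352  -2592  -2832  -3072
Δ³: -2262  -3414  -4806  -6438  -8310  -10422  -12774  -15366  -18198
Δ²: -2336  -4598  -8012  -12818  -19256  -27566  -37988  -50762  -66128
Δ: -1358  -3694  -8292  -16304  -29122  -48378  -75944  -113932  -164694
u: -430  -1788  -5482  -13774  -30078  -59200  -107578  -183522  -297454

-297454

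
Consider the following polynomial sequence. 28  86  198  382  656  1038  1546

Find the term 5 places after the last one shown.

6606

Δ: 58, 112, 184, 274, 382, 508
Δ²: 54, 72, 90, 108, 126
Δ³: 18, 18, 18, 18
The third differences are constant (18).
126 + 18 = 144;  508 + 144 = 652;  1546 + 652 = 2198
144 + 18 = 162;  652 + 162 = 814;  2198 + 814 = 3012
162 + 18 = 180;  814 + 180 = 994;  3012 + 994 = 4006
180 + 18 = 198;  994 + 198 = 1192;  4006 + 1192 = 5198
198 + 18 = 216;  1192 + 216 = 1408;  5198 + 1408 = 6606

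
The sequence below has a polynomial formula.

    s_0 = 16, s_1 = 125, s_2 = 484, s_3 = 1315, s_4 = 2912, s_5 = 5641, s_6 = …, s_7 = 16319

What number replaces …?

9940

Using the first 6 terms:
First differences: 109, 359, 831, 1597, 2729
Second differences: 250, 472, 766, 1132
Third differences: 222, 294, 366
Fourth differences: 72, 72
Constant fourth difference = 72.
Extend forward: 366 + 72 = 438;  1132 + 438 = 1570;  2729 + 1570 = 4299;  5641 + 4299 = 9940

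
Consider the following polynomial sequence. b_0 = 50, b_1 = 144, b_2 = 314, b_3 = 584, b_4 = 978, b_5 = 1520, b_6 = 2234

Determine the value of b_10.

Δ: 94  170  270  394  542  714
Δ²: 76  100  124  148  172
Δ³: 24  24  24  24
Third differences constant at 24.
172 + 24 = 196;  714 + 196 = 910;  2234 + 910 = 3144
196 + 24 = 220;  910 + 220 = 1130;  3144 + 1130 = 4274
220 + 24 = 244;  1130 + 244 = 1374;  4274 + 1374 = 5648
244 + 24 = 268;  1374 + 268 = 1642;  5648 + 1642 = 7290

7290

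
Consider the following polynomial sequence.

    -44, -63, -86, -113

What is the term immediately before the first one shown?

-29

-19  -23  -27
-4  -4
The second differences are constant at -4.
Work back: -19 + 4 = -15;  -44 + 15 = -29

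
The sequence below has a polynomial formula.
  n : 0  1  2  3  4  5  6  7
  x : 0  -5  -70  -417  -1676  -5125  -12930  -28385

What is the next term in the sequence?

D1: -5 , -65 , -347 , -1259 , -3449 , -7805 , -15455
D2: -60 , -282 , -912 , -2190 , -4356 , -7650
D3: -222 , -630 , -1278 , -2166 , -3294
D4: -408 , -648 , -888 , -1128
D5: -240 , -240 , -240
The fifth differences are constant (-240).
-1128 − 240 = -1368;  -3294 − 1368 = -4662;  -7650 − 4662 = -12312;  -15455 − 12312 = -27767;  -28385 − 27767 = -56152

-56152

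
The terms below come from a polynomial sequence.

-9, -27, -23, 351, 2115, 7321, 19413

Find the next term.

43587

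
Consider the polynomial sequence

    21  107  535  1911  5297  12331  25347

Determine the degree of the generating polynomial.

5

86, 428, 1376, 3386, 7034, 13016
342, 948, 2010, 3648, 5982
606, 1062, 1638, 2334
456, 576, 696
120, 120
The fifth differences are constant, so the polynomial has degree 5.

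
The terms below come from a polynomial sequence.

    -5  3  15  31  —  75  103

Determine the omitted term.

51

Using the first 4 terms:
8  12  16
4  4
Constant second difference = 4.
Extend forward: 16 + 4 = 20;  31 + 20 = 51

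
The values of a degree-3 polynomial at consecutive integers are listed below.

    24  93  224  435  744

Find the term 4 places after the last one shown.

First differences: 69, 131, 211, 309
Second differences: 62, 80, 98
Third differences: 18, 18
Third differences constant at 18.
98 + 18 = 116;  309 + 116 = 425;  744 + 425 = 1169
116 + 18 = 134;  425 + 134 = 559;  1169 + 559 = 1728
134 + 18 = 152;  559 + 152 = 711;  1728 + 711 = 2439
152 + 18 = 170;  711 + 170 = 881;  2439 + 881 = 3320

3320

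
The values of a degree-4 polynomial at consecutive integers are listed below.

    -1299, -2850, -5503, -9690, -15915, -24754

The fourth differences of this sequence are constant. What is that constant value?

-72

Δ: -1551, -2653, -4187, -6225, -8839
Δ²: -1102, -1534, -2038, -2614
Δ³: -432, -504, -576
Δ⁴: -72, -72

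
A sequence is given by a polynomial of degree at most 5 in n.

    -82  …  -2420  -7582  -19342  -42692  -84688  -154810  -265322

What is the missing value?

Using the last 7 terms:
Δ: -5162  -11760  -23350  -41996  -70122  -110512
Δ²: -6598  -11590  -18646  -28126  -40390
Δ³: -4992  -7056  -9480  -12264
Δ⁴: -2064  -2424  -2784
Δ⁵: -360  -360
Constant fifth difference = -360.
Extend backward: -2064 + 360 = -1704;  -4992 + 1704 = -3288;  -6598 + 3288 = -3310;  -5162 + 3310 = -1852;  -2420 + 1852 = -568

-568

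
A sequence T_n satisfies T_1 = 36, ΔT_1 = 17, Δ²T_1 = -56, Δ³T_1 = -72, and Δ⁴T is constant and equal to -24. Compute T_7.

Build the table forward from the leading diagonal:
Δ⁴: -24  -24  -24  -24  -24  -24  -24
Δ³: -72  -96  -120  -144  -168  -192  -216
Δ²: -56  -128  -224  -344  -488  -656  -848
Δ: 17  -39  -167  -391  -735  -1223  -1879
T: 36  53  14  -153  -544  -1279  -2502

-2502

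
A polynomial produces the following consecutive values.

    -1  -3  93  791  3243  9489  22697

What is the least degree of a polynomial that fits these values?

5

First differences: -2, 96, 698, 2452, 6246, 13208
Second differences: 98, 602, 1754, 3794, 6962
Third differences: 504, 1152, 2040, 3168
Fourth differences: 648, 888, 1128
Fifth differences: 240, 240
The fifth differences are constant, so the polynomial has degree 5.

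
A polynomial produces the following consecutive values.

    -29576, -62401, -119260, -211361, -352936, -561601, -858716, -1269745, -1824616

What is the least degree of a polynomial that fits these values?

First differences: -32825, -56859, -92101, -141575, -208665, -297115, -411029, -554871
Second differences: -24034, -35242, -49474, -67090, -88450, -113914, -143842
Third differences: -11208, -14232, -17616, -21360, -25464, -29928
Fourth differences: -3024, -3384, -3744, -4104, -4464
Fifth differences: -360, -360, -360, -360
The fifth differences are constant, so the polynomial has degree 5.

5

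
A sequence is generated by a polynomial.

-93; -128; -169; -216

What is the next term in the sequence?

-35 , -41 , -47
-6 , -6
Constant second difference = -6, so extend:
-47 − 6 = -53;  -216 − 53 = -269

-269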